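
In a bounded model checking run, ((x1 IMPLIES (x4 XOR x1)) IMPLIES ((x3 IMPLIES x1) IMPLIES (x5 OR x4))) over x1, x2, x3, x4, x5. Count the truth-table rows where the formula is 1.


Formula: ((x1 IMPLIES (x4 XOR x1)) IMPLIES ((x3 IMPLIES x1) IMPLIES (x5 OR x4))) over 5 vars (32 rows)
Evaluate each row (x1, x2, x3, x4, x5 as bits, MSB first):
  row 0 [00000]: ((0 IMPLIES (0 XOR 0)) IMPLIES ((0 IMPLIES 0) IMPLIES (0 OR 0))) -> 0
  row 1 [00001]: ((0 IMPLIES (0 XOR 0)) IMPLIES ((0 IMPLIES 0) IMPLIES (1 OR 0))) -> 1
  row 2 [00010]: ((0 IMPLIES (1 XOR 0)) IMPLIES ((0 IMPLIES 0) IMPLIES (0 OR 1))) -> 1
  row 3 [00011]: ((0 IMPLIES (1 XOR 0)) IMPLIES ((0 IMPLIES 0) IMPLIES (1 OR 1))) -> 1
  row 4 [00100]: ((0 IMPLIES (0 XOR 0)) IMPLIES ((1 IMPLIES 0) IMPLIES (0 OR 0))) -> 1
  row 5 [00101]: ((0 IMPLIES (0 XOR 0)) IMPLIES ((1 IMPLIES 0) IMPLIES (1 OR 0))) -> 1
  row 6 [00110]: ((0 IMPLIES (1 XOR 0)) IMPLIES ((1 IMPLIES 0) IMPLIES (0 OR 1))) -> 1
  row 7 [00111]: ((0 IMPLIES (1 XOR 0)) IMPLIES ((1 IMPLIES 0) IMPLIES (1 OR 1))) -> 1
  row 8 [01000]: ((0 IMPLIES (0 XOR 0)) IMPLIES ((0 IMPLIES 0) IMPLIES (0 OR 0))) -> 0
  row 9 [01001]: ((0 IMPLIES (0 XOR 0)) IMPLIES ((0 IMPLIES 0) IMPLIES (1 OR 0))) -> 1
  row 10 [01010]: ((0 IMPLIES (1 XOR 0)) IMPLIES ((0 IMPLIES 0) IMPLIES (0 OR 1))) -> 1
  row 11 [01011]: ((0 IMPLIES (1 XOR 0)) IMPLIES ((0 IMPLIES 0) IMPLIES (1 OR 1))) -> 1
  row 12 [01100]: ((0 IMPLIES (0 XOR 0)) IMPLIES ((1 IMPLIES 0) IMPLIES (0 OR 0))) -> 1
  row 13 [01101]: ((0 IMPLIES (0 XOR 0)) IMPLIES ((1 IMPLIES 0) IMPLIES (1 OR 0))) -> 1
  row 14 [01110]: ((0 IMPLIES (1 XOR 0)) IMPLIES ((1 IMPLIES 0) IMPLIES (0 OR 1))) -> 1
  row 15 [01111]: ((0 IMPLIES (1 XOR 0)) IMPLIES ((1 IMPLIES 0) IMPLIES (1 OR 1))) -> 1
  row 16 [10000]: ((1 IMPLIES (0 XOR 1)) IMPLIES ((0 IMPLIES 1) IMPLIES (0 OR 0))) -> 0
  row 17 [10001]: ((1 IMPLIES (0 XOR 1)) IMPLIES ((0 IMPLIES 1) IMPLIES (1 OR 0))) -> 1
  row 18 [10010]: ((1 IMPLIES (1 XOR 1)) IMPLIES ((0 IMPLIES 1) IMPLIES (0 OR 1))) -> 1
  row 19 [10011]: ((1 IMPLIES (1 XOR 1)) IMPLIES ((0 IMPLIES 1) IMPLIES (1 OR 1))) -> 1
  row 20 [10100]: ((1 IMPLIES (0 XOR 1)) IMPLIES ((1 IMPLIES 1) IMPLIES (0 OR 0))) -> 0
  row 21 [10101]: ((1 IMPLIES (0 XOR 1)) IMPLIES ((1 IMPLIES 1) IMPLIES (1 OR 0))) -> 1
  row 22 [10110]: ((1 IMPLIES (1 XOR 1)) IMPLIES ((1 IMPLIES 1) IMPLIES (0 OR 1))) -> 1
  row 23 [10111]: ((1 IMPLIES (1 XOR 1)) IMPLIES ((1 IMPLIES 1) IMPLIES (1 OR 1))) -> 1
  row 24 [11000]: ((1 IMPLIES (0 XOR 1)) IMPLIES ((0 IMPLIES 1) IMPLIES (0 OR 0))) -> 0
  row 25 [11001]: ((1 IMPLIES (0 XOR 1)) IMPLIES ((0 IMPLIES 1) IMPLIES (1 OR 0))) -> 1
  row 26 [11010]: ((1 IMPLIES (1 XOR 1)) IMPLIES ((0 IMPLIES 1) IMPLIES (0 OR 1))) -> 1
  row 27 [11011]: ((1 IMPLIES (1 XOR 1)) IMPLIES ((0 IMPLIES 1) IMPLIES (1 OR 1))) -> 1
  row 28 [11100]: ((1 IMPLIES (0 XOR 1)) IMPLIES ((1 IMPLIES 1) IMPLIES (0 OR 0))) -> 0
  row 29 [11101]: ((1 IMPLIES (0 XOR 1)) IMPLIES ((1 IMPLIES 1) IMPLIES (1 OR 0))) -> 1
  row 30 [11110]: ((1 IMPLIES (1 XOR 1)) IMPLIES ((1 IMPLIES 1) IMPLIES (0 OR 1))) -> 1
  row 31 [11111]: ((1 IMPLIES (1 XOR 1)) IMPLIES ((1 IMPLIES 1) IMPLIES (1 OR 1))) -> 1
Full result column, 8 rows per line (x1,x2 fixed per line; x3,x4,x5 runs 000..111 left to right):
  rows 0-7 [x1,x2=00]: 01111111  (ones: 7)
  rows 8-15 [x1,x2=01]: 01111111  (ones: 7)
  rows 16-23 [x1,x2=10]: 01110111  (ones: 6)
  rows 24-31 [x1,x2=11]: 01110111  (ones: 6)
Count of 1-rows = 7+7+6+6 = 26

26


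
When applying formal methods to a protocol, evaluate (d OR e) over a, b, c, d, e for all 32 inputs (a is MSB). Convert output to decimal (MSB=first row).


Formula: (d OR e) over a, b, c, d, e (32 rows)
Evaluate each row (bits = a,b,c,d,e, MSB first):
  row 0 [00000]: (0 OR 0) -> 0
  row 1 [00001]: (0 OR 1) -> 1
  row 2 [00010]: (1 OR 0) -> 1
  row 3 [00011]: (1 OR 1) -> 1
  row 4 [00100]: (0 OR 0) -> 0
  row 5 [00101]: (0 OR 1) -> 1
  row 6 [00110]: (1 OR 0) -> 1
  row 7 [00111]: (1 OR 1) -> 1
  row 8 [01000]: (0 OR 0) -> 0
  row 9 [01001]: (0 OR 1) -> 1
  row 10 [01010]: (1 OR 0) -> 1
  row 11 [01011]: (1 OR 1) -> 1
  row 12 [01100]: (0 OR 0) -> 0
  row 13 [01101]: (0 OR 1) -> 1
  row 14 [01110]: (1 OR 0) -> 1
  row 15 [01111]: (1 OR 1) -> 1
  row 16 [10000]: (0 OR 0) -> 0
  row 17 [10001]: (0 OR 1) -> 1
  row 18 [10010]: (1 OR 0) -> 1
  row 19 [10011]: (1 OR 1) -> 1
  row 20 [10100]: (0 OR 0) -> 0
  row 21 [10101]: (0 OR 1) -> 1
  row 22 [10110]: (1 OR 0) -> 1
  row 23 [10111]: (1 OR 1) -> 1
  row 24 [11000]: (0 OR 0) -> 0
  row 25 [11001]: (0 OR 1) -> 1
  row 26 [11010]: (1 OR 0) -> 1
  row 27 [11011]: (1 OR 1) -> 1
  row 28 [11100]: (0 OR 0) -> 0
  row 29 [11101]: (0 OR 1) -> 1
  row 30 [11110]: (1 OR 0) -> 1
  row 31 [11111]: (1 OR 1) -> 1
Full result column, 4 rows per line (a,b,c fixed per line; d,e runs 00..11 left to right):
  rows 0-3 [a,b,c=000]: 0111  = hex 7
  rows 4-7 [a,b,c=001]: 0111  = hex 7
  rows 8-11 [a,b,c=010]: 0111  = hex 7
  rows 12-15 [a,b,c=011]: 0111  = hex 7
  rows 16-19 [a,b,c=100]: 0111  = hex 7
  rows 20-23 [a,b,c=101]: 0111  = hex 7
  rows 24-27 [a,b,c=110]: 0111  = hex 7
  rows 28-31 [a,b,c=111]: 0111  = hex 7
Output column (row 0 .. row 31) = 01110111011101110111011101110111
Output column grouped in 4s = 0111 0111 0111 0111 0111 0111 0111 0111 = 0x77777777
Convert to decimal digit by digit (value = value*16 + digit):
  7 -> 7
  7*16 + 7 = 119
  119*16 + 7 = 1911
  1911*16 + 7 = 30583
  30583*16 + 7 = 489335
  489335*16 + 7 = 7829367
  7829367*16 + 7 = 125269879
  125269879*16 + 7 = 2004318071
Decimal = 2004318071

2004318071


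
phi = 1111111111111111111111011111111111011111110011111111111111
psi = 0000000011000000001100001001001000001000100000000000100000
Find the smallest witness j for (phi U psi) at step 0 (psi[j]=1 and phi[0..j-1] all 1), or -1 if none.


(phi U psi) at 0: need smallest j with psi[j]=1 and phi[i]=1 for all i in [0,j).
Scan from step 0:
  step 0: phi=1, psi=0 -> continue
  step 1: phi=1, psi=0 -> continue
  step 2: phi=1, psi=0 -> continue
  step 3: phi=1, psi=0 -> continue
  step 8: psi=1 and phi held for [0,8) -> witness found
Witness step = 8

8


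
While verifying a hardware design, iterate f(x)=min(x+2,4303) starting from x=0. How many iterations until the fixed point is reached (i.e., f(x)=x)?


Step 1: x=0, cap=4303, increment=2
Step 2: x grows by 2 each step until capped at 4303; fixed point is x=4303
Step 3: iterations = ceil(4303/2) = 2152

2152


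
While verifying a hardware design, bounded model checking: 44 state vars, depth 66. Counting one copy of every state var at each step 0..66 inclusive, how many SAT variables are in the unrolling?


BMC unrolls to depth k, creating one copy of each state var for steps 0..k.
Step count = 66 + 1 = 67 (steps 0 through 66)
Vars per step = 44
Total = 44 * 67 = 2948

2948


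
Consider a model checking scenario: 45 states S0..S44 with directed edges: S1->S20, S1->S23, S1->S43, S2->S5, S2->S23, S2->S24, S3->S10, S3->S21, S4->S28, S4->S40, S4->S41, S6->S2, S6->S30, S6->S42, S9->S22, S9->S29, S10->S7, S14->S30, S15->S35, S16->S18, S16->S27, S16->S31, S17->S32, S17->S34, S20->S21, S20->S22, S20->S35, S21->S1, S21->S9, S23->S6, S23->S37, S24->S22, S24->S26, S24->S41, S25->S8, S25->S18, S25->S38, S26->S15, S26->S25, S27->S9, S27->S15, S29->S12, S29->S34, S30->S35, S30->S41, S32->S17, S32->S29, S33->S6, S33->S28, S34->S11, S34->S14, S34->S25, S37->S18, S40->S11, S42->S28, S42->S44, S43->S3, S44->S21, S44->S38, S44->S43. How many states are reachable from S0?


BFS from S0:
  layer 0: {S0}
Reachable set: {S0}
Count = 1

1


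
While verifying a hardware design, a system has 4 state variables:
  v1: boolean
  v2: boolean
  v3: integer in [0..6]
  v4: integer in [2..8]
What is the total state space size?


State space = product of domain sizes of all variables.
Domain sizes:
  v1 (boolean): 2
  v2 (boolean): 2
  v3 (integer in [0..6]): 7
  v4 (integer in [2..8]): 7
Product = 2 * 2 * 7 * 7 = 196

196


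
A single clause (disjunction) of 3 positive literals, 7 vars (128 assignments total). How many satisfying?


Step 1: Total=2^7=128
Step 2: Unsat when all 3 false: 2^4=16
Step 3: Sat=128-16=112

112


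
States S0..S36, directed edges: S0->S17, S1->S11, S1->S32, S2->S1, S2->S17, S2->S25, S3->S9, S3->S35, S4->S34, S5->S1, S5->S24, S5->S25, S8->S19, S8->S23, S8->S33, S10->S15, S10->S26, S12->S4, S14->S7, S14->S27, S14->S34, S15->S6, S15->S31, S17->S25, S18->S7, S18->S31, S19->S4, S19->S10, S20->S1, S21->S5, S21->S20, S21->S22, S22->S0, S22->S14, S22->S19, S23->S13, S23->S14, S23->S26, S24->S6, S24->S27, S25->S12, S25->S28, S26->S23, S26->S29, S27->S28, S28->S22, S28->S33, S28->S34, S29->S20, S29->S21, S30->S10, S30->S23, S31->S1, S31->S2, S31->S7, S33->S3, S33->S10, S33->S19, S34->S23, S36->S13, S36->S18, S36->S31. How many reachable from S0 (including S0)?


BFS from S0:
  layer 0: {S0}
  layer 1: {S17}
  layer 2: {S25}
  layer 3: {S12, S28}
  layer 4: {S4, S22, S33, S34}
  layer 5: {S3, S10, S14, S19, S23}
  layer 6: {S7, S9, S13, S15, S26, S27, S35}
  layer 7: {S6, S29, S31}
  layer 8: {S1, S2, S20, S21}
  layer 9: {S5, S11, S32}
  layer 10: {S24}
Reachable set: {S0, S1, S2, S3, S4, S5, S6, S7, S9, S10, S11, S12, S13, S14, S15, S17, S19, S20, S21, S22, S23, S24, S25, S26, S27, S28, S29, S31, S32, S33, S34, S35}
Count = 32

32


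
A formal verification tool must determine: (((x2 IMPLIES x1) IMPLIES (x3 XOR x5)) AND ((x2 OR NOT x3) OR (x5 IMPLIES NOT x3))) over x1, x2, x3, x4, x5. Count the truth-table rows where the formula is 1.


Formula: (((x2 IMPLIES x1) IMPLIES (x3 XOR x5)) AND ((x2 OR NOT x3) OR (x5 IMPLIES NOT x3))) over 5 vars (32 rows)
Evaluate each row (x1, x2, x3, x4, x5 as bits, MSB first):
  row 0 [00000]: (((0 IMPLIES 0) IMPLIES (0 XOR 0)) AND ((0 OR NOT 0) OR (0 IMPLIES NOT 0))) -> 0
  row 1 [00001]: (((0 IMPLIES 0) IMPLIES (0 XOR 1)) AND ((0 OR NOT 0) OR (1 IMPLIES NOT 0))) -> 1
  row 2 [00010]: (((0 IMPLIES 0) IMPLIES (0 XOR 0)) AND ((0 OR NOT 0) OR (0 IMPLIES NOT 0))) -> 0
  row 3 [00011]: (((0 IMPLIES 0) IMPLIES (0 XOR 1)) AND ((0 OR NOT 0) OR (1 IMPLIES NOT 0))) -> 1
  row 4 [00100]: (((0 IMPLIES 0) IMPLIES (1 XOR 0)) AND ((0 OR NOT 1) OR (0 IMPLIES NOT 1))) -> 1
  row 5 [00101]: (((0 IMPLIES 0) IMPLIES (1 XOR 1)) AND ((0 OR NOT 1) OR (1 IMPLIES NOT 1))) -> 0
  row 6 [00110]: (((0 IMPLIES 0) IMPLIES (1 XOR 0)) AND ((0 OR NOT 1) OR (0 IMPLIES NOT 1))) -> 1
  row 7 [00111]: (((0 IMPLIES 0) IMPLIES (1 XOR 1)) AND ((0 OR NOT 1) OR (1 IMPLIES NOT 1))) -> 0
  row 8 [01000]: (((1 IMPLIES 0) IMPLIES (0 XOR 0)) AND ((1 OR NOT 0) OR (0 IMPLIES NOT 0))) -> 1
  row 9 [01001]: (((1 IMPLIES 0) IMPLIES (0 XOR 1)) AND ((1 OR NOT 0) OR (1 IMPLIES NOT 0))) -> 1
  row 10 [01010]: (((1 IMPLIES 0) IMPLIES (0 XOR 0)) AND ((1 OR NOT 0) OR (0 IMPLIES NOT 0))) -> 1
  row 11 [01011]: (((1 IMPLIES 0) IMPLIES (0 XOR 1)) AND ((1 OR NOT 0) OR (1 IMPLIES NOT 0))) -> 1
  row 12 [01100]: (((1 IMPLIES 0) IMPLIES (1 XOR 0)) AND ((1 OR NOT 1) OR (0 IMPLIES NOT 1))) -> 1
  row 13 [01101]: (((1 IMPLIES 0) IMPLIES (1 XOR 1)) AND ((1 OR NOT 1) OR (1 IMPLIES NOT 1))) -> 1
  row 14 [01110]: (((1 IMPLIES 0) IMPLIES (1 XOR 0)) AND ((1 OR NOT 1) OR (0 IMPLIES NOT 1))) -> 1
  row 15 [01111]: (((1 IMPLIES 0) IMPLIES (1 XOR 1)) AND ((1 OR NOT 1) OR (1 IMPLIES NOT 1))) -> 1
  row 16 [10000]: (((0 IMPLIES 1) IMPLIES (0 XOR 0)) AND ((0 OR NOT 0) OR (0 IMPLIES NOT 0))) -> 0
  row 17 [10001]: (((0 IMPLIES 1) IMPLIES (0 XOR 1)) AND ((0 OR NOT 0) OR (1 IMPLIES NOT 0))) -> 1
  row 18 [10010]: (((0 IMPLIES 1) IMPLIES (0 XOR 0)) AND ((0 OR NOT 0) OR (0 IMPLIES NOT 0))) -> 0
  row 19 [10011]: (((0 IMPLIES 1) IMPLIES (0 XOR 1)) AND ((0 OR NOT 0) OR (1 IMPLIES NOT 0))) -> 1
  row 20 [10100]: (((0 IMPLIES 1) IMPLIES (1 XOR 0)) AND ((0 OR NOT 1) OR (0 IMPLIES NOT 1))) -> 1
  row 21 [10101]: (((0 IMPLIES 1) IMPLIES (1 XOR 1)) AND ((0 OR NOT 1) OR (1 IMPLIES NOT 1))) -> 0
  row 22 [10110]: (((0 IMPLIES 1) IMPLIES (1 XOR 0)) AND ((0 OR NOT 1) OR (0 IMPLIES NOT 1))) -> 1
  row 23 [10111]: (((0 IMPLIES 1) IMPLIES (1 XOR 1)) AND ((0 OR NOT 1) OR (1 IMPLIES NOT 1))) -> 0
  row 24 [11000]: (((1 IMPLIES 1) IMPLIES (0 XOR 0)) AND ((1 OR NOT 0) OR (0 IMPLIES NOT 0))) -> 0
  row 25 [11001]: (((1 IMPLIES 1) IMPLIES (0 XOR 1)) AND ((1 OR NOT 0) OR (1 IMPLIES NOT 0))) -> 1
  row 26 [11010]: (((1 IMPLIES 1) IMPLIES (0 XOR 0)) AND ((1 OR NOT 0) OR (0 IMPLIES NOT 0))) -> 0
  row 27 [11011]: (((1 IMPLIES 1) IMPLIES (0 XOR 1)) AND ((1 OR NOT 0) OR (1 IMPLIES NOT 0))) -> 1
  row 28 [11100]: (((1 IMPLIES 1) IMPLIES (1 XOR 0)) AND ((1 OR NOT 1) OR (0 IMPLIES NOT 1))) -> 1
  row 29 [11101]: (((1 IMPLIES 1) IMPLIES (1 XOR 1)) AND ((1 OR NOT 1) OR (1 IMPLIES NOT 1))) -> 0
  row 30 [11110]: (((1 IMPLIES 1) IMPLIES (1 XOR 0)) AND ((1 OR NOT 1) OR (0 IMPLIES NOT 1))) -> 1
  row 31 [11111]: (((1 IMPLIES 1) IMPLIES (1 XOR 1)) AND ((1 OR NOT 1) OR (1 IMPLIES NOT 1))) -> 0
Full result column, 8 rows per line (x1,x2 fixed per line; x3,x4,x5 runs 000..111 left to right):
  rows 0-7 [x1,x2=00]: 01011010  (ones: 4)
  rows 8-15 [x1,x2=01]: 11111111  (ones: 8)
  rows 16-23 [x1,x2=10]: 01011010  (ones: 4)
  rows 24-31 [x1,x2=11]: 01011010  (ones: 4)
Count of 1-rows = 4+8+4+4 = 20

20


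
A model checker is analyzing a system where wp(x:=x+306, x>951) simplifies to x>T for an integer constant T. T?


Formula: wp(x:=E, P) = P[E/x] (substitute E for x in postcondition)
Step 1: Postcondition: x>951
Step 2: Substitute x+306 for x: x+306>951
Step 3: Solve for x: x > 951-306 = 645

645


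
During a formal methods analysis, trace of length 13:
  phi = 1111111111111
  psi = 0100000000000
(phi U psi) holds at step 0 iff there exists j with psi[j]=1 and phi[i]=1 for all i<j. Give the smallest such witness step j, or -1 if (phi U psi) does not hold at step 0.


(phi U psi) at 0: need smallest j with psi[j]=1 and phi[i]=1 for all i in [0,j).
Scan from step 0:
  step 0: phi=1, psi=0 -> continue
  step 1: psi=1 and phi held for [0,1) -> witness found
Witness step = 1

1


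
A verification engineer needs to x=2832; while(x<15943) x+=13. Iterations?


Step 1: x goes from 2832 toward 15943 by 13; the body runs while x<15943, so iterations = ceil((bound-start)/step)
Step 2: Distance=13111
Step 3: ceil(13111/13)=1009

1009


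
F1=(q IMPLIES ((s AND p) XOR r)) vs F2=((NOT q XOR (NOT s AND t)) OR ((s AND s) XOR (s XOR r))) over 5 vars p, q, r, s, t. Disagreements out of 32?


F1 = (q IMPLIES ((s AND p) XOR r))
F2 = ((NOT q XOR (NOT s AND t)) OR ((s AND s) XOR (s XOR r)))
Evaluate both on each of 32 rows (bits = p,q,r,s,t):
  row 0 [00000]: F1=1 F2=1 -> 0
  row 1 [00001]: F1=1 F2=0 (differ) -> 1
  row 2 [00010]: F1=1 F2=1 -> 0
  row 3 [00011]: F1=1 F2=1 -> 0
  row 4 [00100]: F1=1 F2=1 -> 0
  row 5 [00101]: F1=1 F2=1 -> 0
  row 6 [00110]: F1=1 F2=1 -> 0
  row 7 [00111]: F1=1 F2=1 -> 0
  row 8 [01000]: F1=0 F2=0 -> 0
  row 9 [01001]: F1=0 F2=1 (differ) -> 1
  row 10 [01010]: F1=0 F2=0 -> 0
  row 11 [01011]: F1=0 F2=0 -> 0
  row 12 [01100]: F1=1 F2=1 -> 0
  row 13 [01101]: F1=1 F2=1 -> 0
  row 14 [01110]: F1=1 F2=1 -> 0
  row 15 [01111]: F1=1 F2=1 -> 0
  row 16 [10000]: F1=1 F2=1 -> 0
  row 17 [10001]: F1=1 F2=0 (differ) -> 1
  row 18 [10010]: F1=1 F2=1 -> 0
  row 19 [10011]: F1=1 F2=1 -> 0
  row 20 [10100]: F1=1 F2=1 -> 0
  row 21 [10101]: F1=1 F2=1 -> 0
  row 22 [10110]: F1=1 F2=1 -> 0
  row 23 [10111]: F1=1 F2=1 -> 0
  row 24 [11000]: F1=0 F2=0 -> 0
  row 25 [11001]: F1=0 F2=1 (differ) -> 1
  row 26 [11010]: F1=1 F2=0 (differ) -> 1
  row 27 [11011]: F1=1 F2=0 (differ) -> 1
  row 28 [11100]: F1=1 F2=1 -> 0
  row 29 [11101]: F1=1 F2=1 -> 0
  row 30 [11110]: F1=0 F2=1 (differ) -> 1
  row 31 [11111]: F1=0 F2=1 (differ) -> 1
Full result column, 8 rows per line (p,q fixed per line; r,s,t runs 000..111 left to right):
  rows 0-7 [p,q=00]: 01000000  (ones: 1)
  rows 8-15 [p,q=01]: 01000000  (ones: 1)
  rows 16-23 [p,q=10]: 01000000  (ones: 1)
  rows 24-31 [p,q=11]: 01110011  (ones: 5)
Disagreements = 1+1+1+5 = 8

8


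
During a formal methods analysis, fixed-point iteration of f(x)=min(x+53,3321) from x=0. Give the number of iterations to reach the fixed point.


Step 1: x=0, cap=3321, increment=53
Step 2: x grows by 53 each step until capped at 3321; fixed point is x=3321
Step 3: iterations = ceil(3321/53) = 63

63


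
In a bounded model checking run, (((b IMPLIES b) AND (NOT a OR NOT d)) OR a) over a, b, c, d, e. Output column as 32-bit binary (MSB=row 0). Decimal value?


Formula: (((b IMPLIES b) AND (NOT a OR NOT d)) OR a) over a, b, c, d, e (32 rows)
Evaluate each row (bits = a,b,c,d,e, MSB first):
  row 0 [00000]: (((0 IMPLIES 0) AND (NOT 0 OR NOT 0)) OR 0) -> 1
  row 1 [00001]: (((0 IMPLIES 0) AND (NOT 0 OR NOT 0)) OR 0) -> 1
  row 2 [00010]: (((0 IMPLIES 0) AND (NOT 0 OR NOT 1)) OR 0) -> 1
  row 3 [00011]: (((0 IMPLIES 0) AND (NOT 0 OR NOT 1)) OR 0) -> 1
  row 4 [00100]: (((0 IMPLIES 0) AND (NOT 0 OR NOT 0)) OR 0) -> 1
  row 5 [00101]: (((0 IMPLIES 0) AND (NOT 0 OR NOT 0)) OR 0) -> 1
  row 6 [00110]: (((0 IMPLIES 0) AND (NOT 0 OR NOT 1)) OR 0) -> 1
  row 7 [00111]: (((0 IMPLIES 0) AND (NOT 0 OR NOT 1)) OR 0) -> 1
  row 8 [01000]: (((1 IMPLIES 1) AND (NOT 0 OR NOT 0)) OR 0) -> 1
  row 9 [01001]: (((1 IMPLIES 1) AND (NOT 0 OR NOT 0)) OR 0) -> 1
  row 10 [01010]: (((1 IMPLIES 1) AND (NOT 0 OR NOT 1)) OR 0) -> 1
  row 11 [01011]: (((1 IMPLIES 1) AND (NOT 0 OR NOT 1)) OR 0) -> 1
  row 12 [01100]: (((1 IMPLIES 1) AND (NOT 0 OR NOT 0)) OR 0) -> 1
  row 13 [01101]: (((1 IMPLIES 1) AND (NOT 0 OR NOT 0)) OR 0) -> 1
  row 14 [01110]: (((1 IMPLIES 1) AND (NOT 0 OR NOT 1)) OR 0) -> 1
  row 15 [01111]: (((1 IMPLIES 1) AND (NOT 0 OR NOT 1)) OR 0) -> 1
  row 16 [10000]: (((0 IMPLIES 0) AND (NOT 1 OR NOT 0)) OR 1) -> 1
  row 17 [10001]: (((0 IMPLIES 0) AND (NOT 1 OR NOT 0)) OR 1) -> 1
  row 18 [10010]: (((0 IMPLIES 0) AND (NOT 1 OR NOT 1)) OR 1) -> 1
  row 19 [10011]: (((0 IMPLIES 0) AND (NOT 1 OR NOT 1)) OR 1) -> 1
  row 20 [10100]: (((0 IMPLIES 0) AND (NOT 1 OR NOT 0)) OR 1) -> 1
  row 21 [10101]: (((0 IMPLIES 0) AND (NOT 1 OR NOT 0)) OR 1) -> 1
  row 22 [10110]: (((0 IMPLIES 0) AND (NOT 1 OR NOT 1)) OR 1) -> 1
  row 23 [10111]: (((0 IMPLIES 0) AND (NOT 1 OR NOT 1)) OR 1) -> 1
  row 24 [11000]: (((1 IMPLIES 1) AND (NOT 1 OR NOT 0)) OR 1) -> 1
  row 25 [11001]: (((1 IMPLIES 1) AND (NOT 1 OR NOT 0)) OR 1) -> 1
  row 26 [11010]: (((1 IMPLIES 1) AND (NOT 1 OR NOT 1)) OR 1) -> 1
  row 27 [11011]: (((1 IMPLIES 1) AND (NOT 1 OR NOT 1)) OR 1) -> 1
  row 28 [11100]: (((1 IMPLIES 1) AND (NOT 1 OR NOT 0)) OR 1) -> 1
  row 29 [11101]: (((1 IMPLIES 1) AND (NOT 1 OR NOT 0)) OR 1) -> 1
  row 30 [11110]: (((1 IMPLIES 1) AND (NOT 1 OR NOT 1)) OR 1) -> 1
  row 31 [11111]: (((1 IMPLIES 1) AND (NOT 1 OR NOT 1)) OR 1) -> 1
Full result column, 4 rows per line (a,b,c fixed per line; d,e runs 00..11 left to right):
  rows 0-3 [a,b,c=000]: 1111  = hex F
  rows 4-7 [a,b,c=001]: 1111  = hex F
  rows 8-11 [a,b,c=010]: 1111  = hex F
  rows 12-15 [a,b,c=011]: 1111  = hex F
  rows 16-19 [a,b,c=100]: 1111  = hex F
  rows 20-23 [a,b,c=101]: 1111  = hex F
  rows 24-27 [a,b,c=110]: 1111  = hex F
  rows 28-31 [a,b,c=111]: 1111  = hex F
Output column (row 0 .. row 31) = 11111111111111111111111111111111
Output column grouped in 4s = 1111 1111 1111 1111 1111 1111 1111 1111 = 0xFFFFFFFF
Convert to decimal digit by digit (value = value*16 + digit):
  F -> 15
  15*16 + 15 (F) = 255
  255*16 + 15 (F) = 4095
  4095*16 + 15 (F) = 65535
  65535*16 + 15 (F) = 1048575
  1048575*16 + 15 (F) = 16777215
  16777215*16 + 15 (F) = 268435455
  268435455*16 + 15 (F) = 4294967295
Decimal = 4294967295

4294967295


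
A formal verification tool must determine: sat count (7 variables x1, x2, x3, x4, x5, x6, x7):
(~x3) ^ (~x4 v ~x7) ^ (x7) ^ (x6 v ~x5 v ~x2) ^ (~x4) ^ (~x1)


CNF with 6 clauses over 7 vars (128 assignments).
An assignment satisfies CNF iff every clause has >=1 true literal.
Check each row (bits = x1,x2,x3,x4,x5,x6,x7; clause T/F shown):
  row 0 [0000000]: clauses=TTFTTT -> 0
  row 1 [0000001]: clauses=TTTTTT -> 1
  row 2 [0000010]: clauses=TTFTTT -> 0
  row 3 [0000011]: clauses=TTTTTT -> 1
  row 4 [0000100]: clauses=TTFTTT -> 0
  (every remaining row is evaluated the same way; all 128 results are listed next)
Full result column, 8 rows per line (x1,x2,x3,x4 fixed per line; x5,x6,x7 runs 000..111 left to right):
  rows 0-7 [x1,x2,x3,x4=0000]: 01010101  (ones: 4)
  rows 8-15 [x1,x2,x3,x4=0001]: 00000000  (ones: 0)
  rows 16-23 [x1,x2,x3,x4=0010]: 00000000  (ones: 0)
  rows 24-31 [x1,x2,x3,x4=0011]: 00000000  (ones: 0)
  rows 32-39 [x1,x2,x3,x4=0100]: 01010001  (ones: 3)
  rows 40-47 [x1,x2,x3,x4=0101]: 00000000  (ones: 0)
  rows 48-55 [x1,x2,x3,x4=0110]: 00000000  (ones: 0)
  rows 56-63 [x1,x2,x3,x4=0111]: 00000000  (ones: 0)
  rows 64-71 [x1,x2,x3,x4=1000]: 00000000  (ones: 0)
  rows 72-79 [x1,x2,x3,x4=1001]: 00000000  (ones: 0)
  rows 80-87 [x1,x2,x3,x4=1010]: 00000000  (ones: 0)
  rows 88-95 [x1,x2,x3,x4=1011]: 00000000  (ones: 0)
  rows 96-103 [x1,x2,x3,x4=1100]: 00000000  (ones: 0)
  rows 104-111 [x1,x2,x3,x4=1101]: 00000000  (ones: 0)
  rows 112-119 [x1,x2,x3,x4=1110]: 00000000  (ones: 0)
  rows 120-127 [x1,x2,x3,x4=1111]: 00000000  (ones: 0)
Satisfying assignments = 4+0+0+0+3+0+0+0+0+0+0+0+0+0+0+0 = 7

7


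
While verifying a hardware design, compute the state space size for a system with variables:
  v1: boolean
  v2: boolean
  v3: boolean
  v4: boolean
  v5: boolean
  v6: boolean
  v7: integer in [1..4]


State space = product of domain sizes of all variables.
Domain sizes:
  v1 (boolean): 2
  v2 (boolean): 2
  v3 (boolean): 2
  v4 (boolean): 2
  v5 (boolean): 2
  v6 (boolean): 2
  v7 (integer in [1..4]): 4
Product = 2 * 2 * 2 * 2 * 2 * 2 * 4 = 256

256


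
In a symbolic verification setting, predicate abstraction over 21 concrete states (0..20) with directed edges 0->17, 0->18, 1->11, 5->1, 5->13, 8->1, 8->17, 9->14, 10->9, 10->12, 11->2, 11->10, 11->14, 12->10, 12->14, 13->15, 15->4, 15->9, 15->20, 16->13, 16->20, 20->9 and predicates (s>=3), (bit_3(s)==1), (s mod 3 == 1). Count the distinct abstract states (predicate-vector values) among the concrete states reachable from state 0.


BFS from 0:
Concrete reachable: {0, 17, 18}
Abstract via predicates (s>=3), (bit_3(s)==1), (s mod 3 == 1):
  (0,0,0) <- {0}
  (1,0,0) <- {17, 18}
Distinct abstract states = 2

2


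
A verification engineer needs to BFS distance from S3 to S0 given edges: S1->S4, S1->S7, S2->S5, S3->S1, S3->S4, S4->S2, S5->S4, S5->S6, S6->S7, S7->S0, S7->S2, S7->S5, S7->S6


BFS layer-by-layer from S3:
  dist 0: {S3}
  dist 1: {S1, S4}
  dist 2: {S2, S7}
  dist 3: {S0, S5, S6}
  -> S0 reached at distance 3
Shortest path length = 3

3


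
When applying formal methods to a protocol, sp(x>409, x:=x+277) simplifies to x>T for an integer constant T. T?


Formula: sp(P, x:=E) = exists old_x. (x = E[old_x/x]) AND P[old_x/x] (old_x is the value of x before the assignment; eliminate old_x by solving x = E[old_x/x] for old_x)
Step 1: Precondition P: x>409, i.e. old_x > 409
Step 2: Assignment gives x = old_x + 277, so old_x = x - 277
Step 3: Substitute into P: x - 277 > 409
Step 4: Simplify: x > 409+277 = 686

686


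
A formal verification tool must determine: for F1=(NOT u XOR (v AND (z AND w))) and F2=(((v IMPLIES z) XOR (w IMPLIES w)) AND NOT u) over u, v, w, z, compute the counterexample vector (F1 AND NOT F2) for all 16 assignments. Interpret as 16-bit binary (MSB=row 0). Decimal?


F1 = (NOT u XOR (v AND (z AND w)))
F2 = (((v IMPLIES z) XOR (w IMPLIES w)) AND NOT u)
Counterexample to F1=>F2 is where F1=1 and F2=0.
Evaluate each row (bits = u,v,w,z, MSB first):
  row 0 [0000]: F1=1 F2=0 -> F1&~F2 -> 1
  row 1 [0001]: F1=1 F2=0 -> F1&~F2 -> 1
  row 2 [0010]: F1=1 F2=0 -> F1&~F2 -> 1
  row 3 [0011]: F1=1 F2=0 -> F1&~F2 -> 1
  row 4 [0100]: F1=1 F2=1 -> F1&~F2 -> 0
  row 5 [0101]: F1=1 F2=0 -> F1&~F2 -> 1
  row 6 [0110]: F1=1 F2=1 -> F1&~F2 -> 0
  row 7 [0111]: F1=0 F2=0 -> F1&~F2 -> 0
  row 8 [1000]: F1=0 F2=0 -> F1&~F2 -> 0
  row 9 [1001]: F1=0 F2=0 -> F1&~F2 -> 0
  row 10 [1010]: F1=0 F2=0 -> F1&~F2 -> 0
  row 11 [1011]: F1=0 F2=0 -> F1&~F2 -> 0
  row 12 [1100]: F1=0 F2=0 -> F1&~F2 -> 0
  row 13 [1101]: F1=0 F2=0 -> F1&~F2 -> 0
  row 14 [1110]: F1=0 F2=0 -> F1&~F2 -> 0
  row 15 [1111]: F1=1 F2=0 -> F1&~F2 -> 1
Full result column, 4 rows per line (u,v fixed per line; w,z runs 00..11 left to right):
  rows 0-3 [u,v=00]: 1111  = hex F
  rows 4-7 [u,v=01]: 0100  = hex 4
  rows 8-11 [u,v=10]: 0000  = hex 0
  rows 12-15 [u,v=11]: 0001  = hex 1
Counterexample vector (row 0 .. row 15) = 1111010000000001
Output column grouped in 4s = 1111 0100 0000 0001 = 0xF401
Convert to decimal digit by digit (value = value*16 + digit):
  F -> 15
  15*16 + 4 = 244
  244*16 + 0 = 3904
  3904*16 + 1 = 62465
Decimal = 62465

62465


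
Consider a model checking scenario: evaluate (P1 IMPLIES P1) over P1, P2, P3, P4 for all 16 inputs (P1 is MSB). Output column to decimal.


Formula: (P1 IMPLIES P1) over P1, P2, P3, P4 (16 rows)
Evaluate each row (bits = P1,P2,P3,P4, MSB first):
  row 0 [0000]: (0 IMPLIES 0) -> 1
  row 1 [0001]: (0 IMPLIES 0) -> 1
  row 2 [0010]: (0 IMPLIES 0) -> 1
  row 3 [0011]: (0 IMPLIES 0) -> 1
  row 4 [0100]: (0 IMPLIES 0) -> 1
  row 5 [0101]: (0 IMPLIES 0) -> 1
  row 6 [0110]: (0 IMPLIES 0) -> 1
  row 7 [0111]: (0 IMPLIES 0) -> 1
  row 8 [1000]: (1 IMPLIES 1) -> 1
  row 9 [1001]: (1 IMPLIES 1) -> 1
  row 10 [1010]: (1 IMPLIES 1) -> 1
  row 11 [1011]: (1 IMPLIES 1) -> 1
  row 12 [1100]: (1 IMPLIES 1) -> 1
  row 13 [1101]: (1 IMPLIES 1) -> 1
  row 14 [1110]: (1 IMPLIES 1) -> 1
  row 15 [1111]: (1 IMPLIES 1) -> 1
Full result column, 4 rows per line (P1,P2 fixed per line; P3,P4 runs 00..11 left to right):
  rows 0-3 [P1,P2=00]: 1111  = hex F
  rows 4-7 [P1,P2=01]: 1111  = hex F
  rows 8-11 [P1,P2=10]: 1111  = hex F
  rows 12-15 [P1,P2=11]: 1111  = hex F
Output column (row 0 .. row 15) = 1111111111111111
Output column grouped in 4s = 1111 1111 1111 1111 = 0xFFFF
Convert to decimal digit by digit (value = value*16 + digit):
  F -> 15
  15*16 + 15 (F) = 255
  255*16 + 15 (F) = 4095
  4095*16 + 15 (F) = 65535
Decimal = 65535

65535


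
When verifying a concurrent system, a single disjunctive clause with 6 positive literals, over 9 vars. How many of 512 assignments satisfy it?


Step 1: Total=2^9=512
Step 2: Unsat when all 6 false: 2^3=8
Step 3: Sat=512-8=504

504


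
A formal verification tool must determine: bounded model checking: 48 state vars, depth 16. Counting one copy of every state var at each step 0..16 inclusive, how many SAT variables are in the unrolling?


BMC unrolls to depth k, creating one copy of each state var for steps 0..k.
Step count = 16 + 1 = 17 (steps 0 through 16)
Vars per step = 48
Total = 48 * 17 = 816

816


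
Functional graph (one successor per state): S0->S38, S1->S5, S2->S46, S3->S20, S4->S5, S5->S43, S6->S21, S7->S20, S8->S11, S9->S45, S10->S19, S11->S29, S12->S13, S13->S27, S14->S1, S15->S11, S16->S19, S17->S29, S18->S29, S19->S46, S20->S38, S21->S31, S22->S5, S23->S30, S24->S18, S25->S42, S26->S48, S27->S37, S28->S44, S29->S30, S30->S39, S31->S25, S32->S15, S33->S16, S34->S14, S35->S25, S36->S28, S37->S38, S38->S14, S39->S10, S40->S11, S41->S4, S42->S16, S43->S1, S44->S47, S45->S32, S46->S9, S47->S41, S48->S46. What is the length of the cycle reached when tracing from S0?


Trace from S0 until a state repeats:
  S0 -> S38 -> S14 -> S1 -> S5 -> S43 -> S1
S1 first seen at step 3, revisited at step 6.
Cycle length = 6 - 3 = 3

3


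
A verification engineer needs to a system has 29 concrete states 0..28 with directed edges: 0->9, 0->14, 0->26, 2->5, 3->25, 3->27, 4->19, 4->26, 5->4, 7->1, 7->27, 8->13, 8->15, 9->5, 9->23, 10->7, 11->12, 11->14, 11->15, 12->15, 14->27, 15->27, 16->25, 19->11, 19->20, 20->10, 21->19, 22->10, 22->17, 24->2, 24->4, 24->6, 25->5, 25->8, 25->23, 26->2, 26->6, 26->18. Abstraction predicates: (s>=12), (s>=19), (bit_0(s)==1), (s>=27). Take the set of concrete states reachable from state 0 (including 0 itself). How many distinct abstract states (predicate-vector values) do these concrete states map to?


BFS from 0:
Concrete reachable: {0, 1, 2, 4, 5, 6, 7, 9, 10, 11, 12, 14, 15, 18, 19, 20, 23, 26, 27}
Abstract via predicates (s>=12), (s>=19), (bit_0(s)==1), (s>=27):
  (0,0,0,0) <- {0, 2, 4, 6, 10}
  (0,0,1,0) <- {1, 5, 7, 9, 11}
  (1,0,0,0) <- {12, 14, 18}
  (1,0,1,0) <- {15}
  (1,1,0,0) <- {20, 26}
  (1,1,1,0) <- {19, 23}
  (1,1,1,1) <- {27}
Distinct abstract states = 7

7


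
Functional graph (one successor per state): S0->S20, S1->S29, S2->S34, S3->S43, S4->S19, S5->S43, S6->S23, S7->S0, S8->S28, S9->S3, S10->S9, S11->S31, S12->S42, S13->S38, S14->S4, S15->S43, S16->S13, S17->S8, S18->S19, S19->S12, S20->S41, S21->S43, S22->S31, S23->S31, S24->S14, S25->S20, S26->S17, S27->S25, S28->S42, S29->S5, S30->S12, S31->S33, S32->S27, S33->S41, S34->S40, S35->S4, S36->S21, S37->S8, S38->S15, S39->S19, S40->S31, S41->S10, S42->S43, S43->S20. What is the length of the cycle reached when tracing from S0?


Trace from S0 until a state repeats:
  S0 -> S20 -> S41 -> S10 -> S9 -> S3 -> S43 -> S20
S20 first seen at step 1, revisited at step 7.
Cycle length = 7 - 1 = 6

6


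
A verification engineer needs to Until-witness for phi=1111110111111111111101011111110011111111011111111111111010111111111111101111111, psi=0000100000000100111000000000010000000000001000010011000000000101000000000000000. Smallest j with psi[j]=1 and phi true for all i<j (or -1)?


(phi U psi) at 0: need smallest j with psi[j]=1 and phi[i]=1 for all i in [0,j).
Scan from step 0:
  step 0: phi=1, psi=0 -> continue
  step 1: phi=1, psi=0 -> continue
  step 2: phi=1, psi=0 -> continue
  step 3: phi=1, psi=0 -> continue
  step 4: psi=1 and phi held for [0,4) -> witness found
Witness step = 4

4


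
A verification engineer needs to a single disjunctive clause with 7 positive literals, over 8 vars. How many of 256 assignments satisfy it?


Step 1: Total=2^8=256
Step 2: Unsat when all 7 false: 2^1=2
Step 3: Sat=256-2=254

254


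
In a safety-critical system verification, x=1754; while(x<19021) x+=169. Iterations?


Step 1: x goes from 1754 toward 19021 by 169; the body runs while x<19021, so iterations = ceil((bound-start)/step)
Step 2: Distance=17267
Step 3: ceil(17267/169)=103

103


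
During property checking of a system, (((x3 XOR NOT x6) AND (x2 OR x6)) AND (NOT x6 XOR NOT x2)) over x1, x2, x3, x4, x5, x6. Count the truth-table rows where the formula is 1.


Formula: (((x3 XOR NOT x6) AND (x2 OR x6)) AND (NOT x6 XOR NOT x2)) over 6 vars (64 rows)
Evaluate each row (x1, x2, x3, x4, x5, x6 as bits, MSB first):
  row 0 [000000]: (((0 XOR NOT 0) AND (0 OR 0)) AND (NOT 0 XOR NOT 0)) -> 0
  row 1 [000001]: (((0 XOR NOT 1) AND (0 OR 1)) AND (NOT 1 XOR NOT 0)) -> 0
  row 2 [000010]: (((0 XOR NOT 0) AND (0 OR 0)) AND (NOT 0 XOR NOT 0)) -> 0
  row 3 [000011]: (((0 XOR NOT 1) AND (0 OR 1)) AND (NOT 1 XOR NOT 0)) -> 0
  row 4 [000100]: (((0 XOR NOT 0) AND (0 OR 0)) AND (NOT 0 XOR NOT 0)) -> 0
  (every remaining row is evaluated the same way; all 64 results are listed next)
Full result column, 8 rows per line (x1,x2,x3 fixed per line; x4,x5,x6 runs 000..111 left to right):
  rows 0-7 [x1,x2,x3=000]: 00000000  (ones: 0)
  rows 8-15 [x1,x2,x3=001]: 01010101  (ones: 4)
  rows 16-23 [x1,x2,x3=010]: 10101010  (ones: 4)
  rows 24-31 [x1,x2,x3=011]: 00000000  (ones: 0)
  rows 32-39 [x1,x2,x3=100]: 00000000  (ones: 0)
  rows 40-47 [x1,x2,x3=101]: 01010101  (ones: 4)
  rows 48-55 [x1,x2,x3=110]: 10101010  (ones: 4)
  rows 56-63 [x1,x2,x3=111]: 00000000  (ones: 0)
Count of 1-rows = 0+4+4+0+0+4+4+0 = 16

16


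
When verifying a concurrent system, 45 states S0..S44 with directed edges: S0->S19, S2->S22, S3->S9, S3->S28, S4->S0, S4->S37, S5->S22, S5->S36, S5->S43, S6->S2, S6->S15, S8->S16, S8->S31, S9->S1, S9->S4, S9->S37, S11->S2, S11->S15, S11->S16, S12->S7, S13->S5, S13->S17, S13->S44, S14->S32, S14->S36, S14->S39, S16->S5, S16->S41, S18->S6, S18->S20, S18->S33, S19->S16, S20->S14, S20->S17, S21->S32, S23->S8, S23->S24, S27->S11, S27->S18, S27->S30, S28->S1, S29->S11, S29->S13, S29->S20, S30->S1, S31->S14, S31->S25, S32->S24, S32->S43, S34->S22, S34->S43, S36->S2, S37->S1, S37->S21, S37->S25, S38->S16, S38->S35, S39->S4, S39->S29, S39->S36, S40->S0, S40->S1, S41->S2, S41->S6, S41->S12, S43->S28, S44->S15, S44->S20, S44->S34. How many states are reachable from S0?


BFS from S0:
  layer 0: {S0}
  layer 1: {S19}
  layer 2: {S16}
  layer 3: {S5, S41}
  layer 4: {S2, S6, S12, S22, S36, S43}
  layer 5: {S7, S15, S28}
  layer 6: {S1}
Reachable set: {S0, S1, S2, S5, S6, S7, S12, S15, S16, S19, S22, S28, S36, S41, S43}
Count = 15

15


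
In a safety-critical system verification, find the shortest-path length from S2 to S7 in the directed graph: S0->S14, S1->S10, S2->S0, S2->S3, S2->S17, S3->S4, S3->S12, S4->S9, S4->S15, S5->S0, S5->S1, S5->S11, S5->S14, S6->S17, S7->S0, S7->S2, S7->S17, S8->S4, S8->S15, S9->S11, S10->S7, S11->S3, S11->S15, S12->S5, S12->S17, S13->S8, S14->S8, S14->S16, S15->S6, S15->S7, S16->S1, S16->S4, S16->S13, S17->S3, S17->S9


BFS layer-by-layer from S2:
  dist 0: {S2}
  dist 1: {S0, S3, S17}
  dist 2: {S4, S9, S12, S14}
  dist 3: {S5, S8, S11, S15, S16}
  dist 4: {S1, S6, S7, S13}
  -> S7 reached at distance 4
Shortest path length = 4

4


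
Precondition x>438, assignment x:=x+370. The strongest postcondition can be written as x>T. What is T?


Formula: sp(P, x:=E) = exists old_x. (x = E[old_x/x]) AND P[old_x/x] (old_x is the value of x before the assignment; eliminate old_x by solving x = E[old_x/x] for old_x)
Step 1: Precondition P: x>438, i.e. old_x > 438
Step 2: Assignment gives x = old_x + 370, so old_x = x - 370
Step 3: Substitute into P: x - 370 > 438
Step 4: Simplify: x > 438+370 = 808

808


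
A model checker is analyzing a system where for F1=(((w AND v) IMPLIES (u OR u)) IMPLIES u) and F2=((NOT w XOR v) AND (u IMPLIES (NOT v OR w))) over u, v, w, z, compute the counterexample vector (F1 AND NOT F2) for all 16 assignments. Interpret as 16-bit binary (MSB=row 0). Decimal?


F1 = (((w AND v) IMPLIES (u OR u)) IMPLIES u)
F2 = ((NOT w XOR v) AND (u IMPLIES (NOT v OR w)))
Counterexample to F1=>F2 is where F1=1 and F2=0.
Evaluate each row (bits = u,v,w,z, MSB first):
  row 0 [0000]: F1=0 F2=1 -> F1&~F2 -> 0
  row 1 [0001]: F1=0 F2=1 -> F1&~F2 -> 0
  row 2 [0010]: F1=0 F2=0 -> F1&~F2 -> 0
  row 3 [0011]: F1=0 F2=0 -> F1&~F2 -> 0
  row 4 [0100]: F1=0 F2=0 -> F1&~F2 -> 0
  row 5 [0101]: F1=0 F2=0 -> F1&~F2 -> 0
  row 6 [0110]: F1=1 F2=1 -> F1&~F2 -> 0
  row 7 [0111]: F1=1 F2=1 -> F1&~F2 -> 0
  row 8 [1000]: F1=1 F2=1 -> F1&~F2 -> 0
  row 9 [1001]: F1=1 F2=1 -> F1&~F2 -> 0
  row 10 [1010]: F1=1 F2=0 -> F1&~F2 -> 1
  row 11 [1011]: F1=1 F2=0 -> F1&~F2 -> 1
  row 12 [1100]: F1=1 F2=0 -> F1&~F2 -> 1
  row 13 [1101]: F1=1 F2=0 -> F1&~F2 -> 1
  row 14 [1110]: F1=1 F2=1 -> F1&~F2 -> 0
  row 15 [1111]: F1=1 F2=1 -> F1&~F2 -> 0
Full result column, 4 rows per line (u,v fixed per line; w,z runs 00..11 left to right):
  rows 0-3 [u,v=00]: 0000  = hex 0
  rows 4-7 [u,v=01]: 0000  = hex 0
  rows 8-11 [u,v=10]: 0011  = hex 3
  rows 12-15 [u,v=11]: 1100  = hex C
Counterexample vector (row 0 .. row 15) = 0000000000111100
Output column grouped in 4s = 0000 0000 0011 1100 = 0x003C
Convert to decimal digit by digit (value = value*16 + digit):
  0 -> 0
  0*16 + 0 = 0
  0*16 + 3 = 3
  3*16 + 12 (C) = 60
Decimal = 60

60


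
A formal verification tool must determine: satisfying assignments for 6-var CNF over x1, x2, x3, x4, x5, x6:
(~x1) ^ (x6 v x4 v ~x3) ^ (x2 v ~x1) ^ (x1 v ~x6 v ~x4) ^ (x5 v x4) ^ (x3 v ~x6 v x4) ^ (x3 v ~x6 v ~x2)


CNF with 7 clauses over 6 vars (64 assignments).
An assignment satisfies CNF iff every clause has >=1 true literal.
Check each row (bits = x1,x2,x3,x4,x5,x6; clause T/F shown):
  row 0 [000000]: clauses=TTTTFTT -> 0
  row 1 [000001]: clauses=TTTTFFT -> 0
  row 2 [000010]: clauses=TTTTTTT -> 1
  row 3 [000011]: clauses=TTTTTFT -> 0
  row 4 [000100]: clauses=TTTTTTT -> 1
  (every remaining row is evaluated the same way; all 64 results are listed next)
Full result column, 8 rows per line (x1,x2,x3 fixed per line; x4,x5,x6 runs 000..111 left to right):
  rows 0-7 [x1,x2,x3=000]: 00101010  (ones: 3)
  rows 8-15 [x1,x2,x3=001]: 00011010  (ones: 3)
  rows 16-23 [x1,x2,x3=010]: 00101010  (ones: 3)
  rows 24-31 [x1,x2,x3=011]: 00011010  (ones: 3)
  rows 32-39 [x1,x2,x3=100]: 00000000  (ones: 0)
  rows 40-47 [x1,x2,x3=101]: 00000000  (ones: 0)
  rows 48-55 [x1,x2,x3=110]: 00000000  (ones: 0)
  rows 56-63 [x1,x2,x3=111]: 00000000  (ones: 0)
Satisfying assignments = 3+3+3+3+0+0+0+0 = 12

12


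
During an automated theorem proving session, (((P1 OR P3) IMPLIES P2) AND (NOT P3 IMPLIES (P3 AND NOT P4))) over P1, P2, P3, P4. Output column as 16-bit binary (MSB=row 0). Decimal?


Formula: (((P1 OR P3) IMPLIES P2) AND (NOT P3 IMPLIES (P3 AND NOT P4))) over P1, P2, P3, P4 (16 rows)
Evaluate each row (bits = P1,P2,P3,P4, MSB first):
  row 0 [0000]: (((0 OR 0) IMPLIES 0) AND (NOT 0 IMPLIES (0 AND NOT 0))) -> 0
  row 1 [0001]: (((0 OR 0) IMPLIES 0) AND (NOT 0 IMPLIES (0 AND NOT 1))) -> 0
  row 2 [0010]: (((0 OR 1) IMPLIES 0) AND (NOT 1 IMPLIES (1 AND NOT 0))) -> 0
  row 3 [0011]: (((0 OR 1) IMPLIES 0) AND (NOT 1 IMPLIES (1 AND NOT 1))) -> 0
  row 4 [0100]: (((0 OR 0) IMPLIES 1) AND (NOT 0 IMPLIES (0 AND NOT 0))) -> 0
  row 5 [0101]: (((0 OR 0) IMPLIES 1) AND (NOT 0 IMPLIES (0 AND NOT 1))) -> 0
  row 6 [0110]: (((0 OR 1) IMPLIES 1) AND (NOT 1 IMPLIES (1 AND NOT 0))) -> 1
  row 7 [0111]: (((0 OR 1) IMPLIES 1) AND (NOT 1 IMPLIES (1 AND NOT 1))) -> 1
  row 8 [1000]: (((1 OR 0) IMPLIES 0) AND (NOT 0 IMPLIES (0 AND NOT 0))) -> 0
  row 9 [1001]: (((1 OR 0) IMPLIES 0) AND (NOT 0 IMPLIES (0 AND NOT 1))) -> 0
  row 10 [1010]: (((1 OR 1) IMPLIES 0) AND (NOT 1 IMPLIES (1 AND NOT 0))) -> 0
  row 11 [1011]: (((1 OR 1) IMPLIES 0) AND (NOT 1 IMPLIES (1 AND NOT 1))) -> 0
  row 12 [1100]: (((1 OR 0) IMPLIES 1) AND (NOT 0 IMPLIES (0 AND NOT 0))) -> 0
  row 13 [1101]: (((1 OR 0) IMPLIES 1) AND (NOT 0 IMPLIES (0 AND NOT 1))) -> 0
  row 14 [1110]: (((1 OR 1) IMPLIES 1) AND (NOT 1 IMPLIES (1 AND NOT 0))) -> 1
  row 15 [1111]: (((1 OR 1) IMPLIES 1) AND (NOT 1 IMPLIES (1 AND NOT 1))) -> 1
Full result column, 4 rows per line (P1,P2 fixed per line; P3,P4 runs 00..11 left to right):
  rows 0-3 [P1,P2=00]: 0000  = hex 0
  rows 4-7 [P1,P2=01]: 0011  = hex 3
  rows 8-11 [P1,P2=10]: 0000  = hex 0
  rows 12-15 [P1,P2=11]: 0011  = hex 3
Output column (row 0 .. row 15) = 0000001100000011
Output column grouped in 4s = 0000 0011 0000 0011 = 0x0303
Convert to decimal digit by digit (value = value*16 + digit):
  0 -> 0
  0*16 + 3 = 3
  3*16 + 0 = 48
  48*16 + 3 = 771
Decimal = 771

771


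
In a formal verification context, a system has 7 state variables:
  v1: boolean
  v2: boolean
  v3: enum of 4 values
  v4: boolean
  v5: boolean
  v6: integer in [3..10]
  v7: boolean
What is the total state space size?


State space = product of domain sizes of all variables.
Domain sizes:
  v1 (boolean): 2
  v2 (boolean): 2
  v3 (enum of 4 values): 4
  v4 (boolean): 2
  v5 (boolean): 2
  v6 (integer in [3..10]): 8
  v7 (boolean): 2
Product = 2 * 2 * 4 * 2 * 2 * 8 * 2 = 1024

1024


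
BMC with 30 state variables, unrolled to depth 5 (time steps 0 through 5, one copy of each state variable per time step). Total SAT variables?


BMC unrolls to depth k, creating one copy of each state var for steps 0..k.
Step count = 5 + 1 = 6 (steps 0 through 5)
Vars per step = 30
Total = 30 * 6 = 180

180


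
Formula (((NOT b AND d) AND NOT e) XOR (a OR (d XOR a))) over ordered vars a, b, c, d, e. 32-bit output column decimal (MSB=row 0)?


Formula: (((NOT b AND d) AND NOT e) XOR (a OR (d XOR a))) over a, b, c, d, e (32 rows)
Evaluate each row (bits = a,b,c,d,e, MSB first):
  row 0 [00000]: (((NOT 0 AND 0) AND NOT 0) XOR (0 OR (0 XOR 0))) -> 0
  row 1 [00001]: (((NOT 0 AND 0) AND NOT 1) XOR (0 OR (0 XOR 0))) -> 0
  row 2 [00010]: (((NOT 0 AND 1) AND NOT 0) XOR (0 OR (1 XOR 0))) -> 0
  row 3 [00011]: (((NOT 0 AND 1) AND NOT 1) XOR (0 OR (1 XOR 0))) -> 1
  row 4 [00100]: (((NOT 0 AND 0) AND NOT 0) XOR (0 OR (0 XOR 0))) -> 0
  row 5 [00101]: (((NOT 0 AND 0) AND NOT 1) XOR (0 OR (0 XOR 0))) -> 0
  row 6 [00110]: (((NOT 0 AND 1) AND NOT 0) XOR (0 OR (1 XOR 0))) -> 0
  row 7 [00111]: (((NOT 0 AND 1) AND NOT 1) XOR (0 OR (1 XOR 0))) -> 1
  row 8 [01000]: (((NOT 1 AND 0) AND NOT 0) XOR (0 OR (0 XOR 0))) -> 0
  row 9 [01001]: (((NOT 1 AND 0) AND NOT 1) XOR (0 OR (0 XOR 0))) -> 0
  row 10 [01010]: (((NOT 1 AND 1) AND NOT 0) XOR (0 OR (1 XOR 0))) -> 1
  row 11 [01011]: (((NOT 1 AND 1) AND NOT 1) XOR (0 OR (1 XOR 0))) -> 1
  row 12 [01100]: (((NOT 1 AND 0) AND NOT 0) XOR (0 OR (0 XOR 0))) -> 0
  row 13 [01101]: (((NOT 1 AND 0) AND NOT 1) XOR (0 OR (0 XOR 0))) -> 0
  row 14 [01110]: (((NOT 1 AND 1) AND NOT 0) XOR (0 OR (1 XOR 0))) -> 1
  row 15 [01111]: (((NOT 1 AND 1) AND NOT 1) XOR (0 OR (1 XOR 0))) -> 1
  row 16 [10000]: (((NOT 0 AND 0) AND NOT 0) XOR (1 OR (0 XOR 1))) -> 1
  row 17 [10001]: (((NOT 0 AND 0) AND NOT 1) XOR (1 OR (0 XOR 1))) -> 1
  row 18 [10010]: (((NOT 0 AND 1) AND NOT 0) XOR (1 OR (1 XOR 1))) -> 0
  row 19 [10011]: (((NOT 0 AND 1) AND NOT 1) XOR (1 OR (1 XOR 1))) -> 1
  row 20 [10100]: (((NOT 0 AND 0) AND NOT 0) XOR (1 OR (0 XOR 1))) -> 1
  row 21 [10101]: (((NOT 0 AND 0) AND NOT 1) XOR (1 OR (0 XOR 1))) -> 1
  row 22 [10110]: (((NOT 0 AND 1) AND NOT 0) XOR (1 OR (1 XOR 1))) -> 0
  row 23 [10111]: (((NOT 0 AND 1) AND NOT 1) XOR (1 OR (1 XOR 1))) -> 1
  row 24 [11000]: (((NOT 1 AND 0) AND NOT 0) XOR (1 OR (0 XOR 1))) -> 1
  row 25 [11001]: (((NOT 1 AND 0) AND NOT 1) XOR (1 OR (0 XOR 1))) -> 1
  row 26 [11010]: (((NOT 1 AND 1) AND NOT 0) XOR (1 OR (1 XOR 1))) -> 1
  row 27 [11011]: (((NOT 1 AND 1) AND NOT 1) XOR (1 OR (1 XOR 1))) -> 1
  row 28 [11100]: (((NOT 1 AND 0) AND NOT 0) XOR (1 OR (0 XOR 1))) -> 1
  row 29 [11101]: (((NOT 1 AND 0) AND NOT 1) XOR (1 OR (0 XOR 1))) -> 1
  row 30 [11110]: (((NOT 1 AND 1) AND NOT 0) XOR (1 OR (1 XOR 1))) -> 1
  row 31 [11111]: (((NOT 1 AND 1) AND NOT 1) XOR (1 OR (1 XOR 1))) -> 1
Full result column, 4 rows per line (a,b,c fixed per line; d,e runs 00..11 left to right):
  rows 0-3 [a,b,c=000]: 0001  = hex 1
  rows 4-7 [a,b,c=001]: 0001  = hex 1
  rows 8-11 [a,b,c=010]: 0011  = hex 3
  rows 12-15 [a,b,c=011]: 0011  = hex 3
  rows 16-19 [a,b,c=100]: 1101  = hex D
  rows 20-23 [a,b,c=101]: 1101  = hex D
  rows 24-27 [a,b,c=110]: 1111  = hex F
  rows 28-31 [a,b,c=111]: 1111  = hex F
Output column (row 0 .. row 31) = 00010001001100111101110111111111
Output column grouped in 4s = 0001 0001 0011 0011 1101 1101 1111 1111 = 0x1133DDFF
Convert to decimal digit by digit (value = value*16 + digit):
  1 -> 1
  1*16 + 1 = 17
  17*16 + 3 = 275
  275*16 + 3 = 4403
  4403*16 + 13 (D) = 70461
  70461*16 + 13 (D) = 1127389
  1127389*16 + 15 (F) = 18038239
  18038239*16 + 15 (F) = 288611839
Decimal = 288611839

288611839
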